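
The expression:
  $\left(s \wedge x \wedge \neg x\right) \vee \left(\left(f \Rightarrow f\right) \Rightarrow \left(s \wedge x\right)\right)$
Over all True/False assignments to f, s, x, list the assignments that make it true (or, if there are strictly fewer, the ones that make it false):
is true only for:
  f=False, s=True, x=True;
  f=True, s=True, x=True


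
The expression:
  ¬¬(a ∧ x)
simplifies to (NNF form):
a ∧ x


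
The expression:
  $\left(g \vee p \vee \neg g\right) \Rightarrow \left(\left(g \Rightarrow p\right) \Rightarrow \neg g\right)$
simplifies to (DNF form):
$\neg g \vee \neg p$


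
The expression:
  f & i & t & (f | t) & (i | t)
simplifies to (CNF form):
f & i & t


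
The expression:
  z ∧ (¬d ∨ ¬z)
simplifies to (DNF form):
z ∧ ¬d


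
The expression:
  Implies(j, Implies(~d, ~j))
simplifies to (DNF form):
d | ~j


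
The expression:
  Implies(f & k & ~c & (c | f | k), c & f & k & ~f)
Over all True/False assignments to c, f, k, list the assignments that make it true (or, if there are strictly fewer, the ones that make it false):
is false only for:
  c=False, f=True, k=True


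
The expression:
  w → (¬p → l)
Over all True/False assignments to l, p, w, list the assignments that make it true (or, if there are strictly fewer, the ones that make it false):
is false only for:
  l=False, p=False, w=True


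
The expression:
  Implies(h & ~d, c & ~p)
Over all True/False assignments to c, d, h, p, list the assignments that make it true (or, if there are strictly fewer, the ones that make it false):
is false only for:
  c=False, d=False, h=True, p=False;
  c=False, d=False, h=True, p=True;
  c=True, d=False, h=True, p=True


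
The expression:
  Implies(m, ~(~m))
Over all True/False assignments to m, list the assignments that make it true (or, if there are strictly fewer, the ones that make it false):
is always true.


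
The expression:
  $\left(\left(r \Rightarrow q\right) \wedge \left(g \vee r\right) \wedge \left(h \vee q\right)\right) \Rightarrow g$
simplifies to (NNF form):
$g \vee \neg q \vee \neg r$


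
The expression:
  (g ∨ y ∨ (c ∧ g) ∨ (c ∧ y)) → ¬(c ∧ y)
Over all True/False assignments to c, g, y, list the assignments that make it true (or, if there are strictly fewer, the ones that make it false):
is false only for:
  c=True, g=False, y=True;
  c=True, g=True, y=True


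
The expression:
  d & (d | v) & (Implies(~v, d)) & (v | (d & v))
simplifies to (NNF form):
d & v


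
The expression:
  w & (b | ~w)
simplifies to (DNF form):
b & w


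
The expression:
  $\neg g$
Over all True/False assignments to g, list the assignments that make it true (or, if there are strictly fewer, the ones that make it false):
is true only for:
  g=False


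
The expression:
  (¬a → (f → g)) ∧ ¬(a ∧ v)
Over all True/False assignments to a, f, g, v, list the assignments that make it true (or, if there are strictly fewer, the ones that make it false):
is false only for:
  a=False, f=True, g=False, v=False;
  a=False, f=True, g=False, v=True;
  a=True, f=False, g=False, v=True;
  a=True, f=False, g=True, v=True;
  a=True, f=True, g=False, v=True;
  a=True, f=True, g=True, v=True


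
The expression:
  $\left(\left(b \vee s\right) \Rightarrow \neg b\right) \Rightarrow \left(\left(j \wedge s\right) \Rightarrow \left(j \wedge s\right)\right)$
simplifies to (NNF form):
$\text{True}$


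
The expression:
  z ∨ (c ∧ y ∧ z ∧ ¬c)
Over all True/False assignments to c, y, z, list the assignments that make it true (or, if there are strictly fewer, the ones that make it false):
is true only for:
  c=False, y=False, z=True;
  c=False, y=True, z=True;
  c=True, y=False, z=True;
  c=True, y=True, z=True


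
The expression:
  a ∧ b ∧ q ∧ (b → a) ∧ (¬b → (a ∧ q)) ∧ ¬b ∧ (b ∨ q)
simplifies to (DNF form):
False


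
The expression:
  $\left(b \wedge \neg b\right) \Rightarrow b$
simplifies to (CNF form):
$\text{True}$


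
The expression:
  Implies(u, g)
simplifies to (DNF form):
g | ~u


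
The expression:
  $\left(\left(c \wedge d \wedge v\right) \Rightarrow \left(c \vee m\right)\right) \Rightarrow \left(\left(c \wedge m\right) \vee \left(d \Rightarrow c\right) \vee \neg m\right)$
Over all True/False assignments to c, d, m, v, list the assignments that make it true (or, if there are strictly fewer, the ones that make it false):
is false only for:
  c=False, d=True, m=True, v=False;
  c=False, d=True, m=True, v=True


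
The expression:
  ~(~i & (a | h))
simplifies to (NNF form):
i | (~a & ~h)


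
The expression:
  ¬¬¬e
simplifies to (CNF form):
¬e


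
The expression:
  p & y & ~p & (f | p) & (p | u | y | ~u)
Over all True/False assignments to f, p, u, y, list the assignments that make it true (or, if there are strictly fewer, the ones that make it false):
is never true.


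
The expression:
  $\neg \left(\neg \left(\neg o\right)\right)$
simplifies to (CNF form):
$\neg o$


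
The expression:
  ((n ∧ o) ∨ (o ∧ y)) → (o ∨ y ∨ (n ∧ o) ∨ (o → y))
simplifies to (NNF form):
True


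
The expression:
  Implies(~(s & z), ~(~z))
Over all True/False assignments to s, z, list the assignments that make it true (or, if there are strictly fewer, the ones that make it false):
is true only for:
  s=False, z=True;
  s=True, z=True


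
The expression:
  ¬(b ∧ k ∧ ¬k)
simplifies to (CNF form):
True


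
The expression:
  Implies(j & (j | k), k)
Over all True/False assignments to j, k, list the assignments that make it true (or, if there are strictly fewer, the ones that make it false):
is false only for:
  j=True, k=False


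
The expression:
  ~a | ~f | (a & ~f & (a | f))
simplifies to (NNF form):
~a | ~f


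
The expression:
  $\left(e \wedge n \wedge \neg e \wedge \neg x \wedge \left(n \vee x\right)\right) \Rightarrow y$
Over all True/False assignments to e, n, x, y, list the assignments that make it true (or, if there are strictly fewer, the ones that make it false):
is always true.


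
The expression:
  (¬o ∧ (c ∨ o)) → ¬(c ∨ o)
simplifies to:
o ∨ ¬c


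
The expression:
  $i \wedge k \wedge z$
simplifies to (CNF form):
$i \wedge k \wedge z$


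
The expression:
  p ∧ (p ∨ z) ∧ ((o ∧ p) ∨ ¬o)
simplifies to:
p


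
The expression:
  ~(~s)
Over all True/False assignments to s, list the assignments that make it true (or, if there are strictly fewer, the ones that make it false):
is true only for:
  s=True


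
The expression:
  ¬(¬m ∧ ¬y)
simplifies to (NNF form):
m ∨ y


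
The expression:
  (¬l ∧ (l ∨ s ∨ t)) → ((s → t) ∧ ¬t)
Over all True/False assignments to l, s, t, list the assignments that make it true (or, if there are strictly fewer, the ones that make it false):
is false only for:
  l=False, s=False, t=True;
  l=False, s=True, t=False;
  l=False, s=True, t=True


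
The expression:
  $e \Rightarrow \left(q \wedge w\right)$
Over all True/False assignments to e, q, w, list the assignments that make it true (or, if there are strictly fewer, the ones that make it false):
is false only for:
  e=True, q=False, w=False;
  e=True, q=False, w=True;
  e=True, q=True, w=False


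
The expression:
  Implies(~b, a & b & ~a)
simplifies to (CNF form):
b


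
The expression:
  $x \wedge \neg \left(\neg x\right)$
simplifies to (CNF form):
$x$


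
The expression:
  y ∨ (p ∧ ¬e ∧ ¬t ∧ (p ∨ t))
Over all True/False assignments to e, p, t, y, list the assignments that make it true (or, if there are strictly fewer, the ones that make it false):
is false only for:
  e=False, p=False, t=False, y=False;
  e=False, p=False, t=True, y=False;
  e=False, p=True, t=True, y=False;
  e=True, p=False, t=False, y=False;
  e=True, p=False, t=True, y=False;
  e=True, p=True, t=False, y=False;
  e=True, p=True, t=True, y=False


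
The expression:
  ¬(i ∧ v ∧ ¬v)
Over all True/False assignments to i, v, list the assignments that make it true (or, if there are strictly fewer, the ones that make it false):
is always true.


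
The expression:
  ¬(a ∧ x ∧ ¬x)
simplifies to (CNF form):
True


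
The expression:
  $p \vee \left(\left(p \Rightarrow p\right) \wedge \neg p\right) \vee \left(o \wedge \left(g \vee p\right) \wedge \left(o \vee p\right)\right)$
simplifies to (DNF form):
$\text{True}$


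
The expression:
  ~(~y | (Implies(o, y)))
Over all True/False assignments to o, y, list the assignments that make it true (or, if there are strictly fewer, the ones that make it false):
is never true.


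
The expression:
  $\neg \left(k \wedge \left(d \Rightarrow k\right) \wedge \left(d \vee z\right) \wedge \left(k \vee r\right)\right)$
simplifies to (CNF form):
$\left(\neg d \vee \neg k\right) \wedge \left(\neg k \vee \neg z\right)$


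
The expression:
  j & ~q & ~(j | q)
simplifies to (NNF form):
False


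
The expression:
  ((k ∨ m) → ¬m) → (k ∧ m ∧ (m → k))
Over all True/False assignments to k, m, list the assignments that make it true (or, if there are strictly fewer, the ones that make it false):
is true only for:
  k=False, m=True;
  k=True, m=True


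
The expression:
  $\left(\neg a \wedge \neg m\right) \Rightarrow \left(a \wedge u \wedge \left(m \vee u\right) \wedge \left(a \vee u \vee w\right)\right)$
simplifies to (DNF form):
$a \vee m$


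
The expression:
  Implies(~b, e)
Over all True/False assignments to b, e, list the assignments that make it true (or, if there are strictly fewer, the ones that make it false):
is false only for:
  b=False, e=False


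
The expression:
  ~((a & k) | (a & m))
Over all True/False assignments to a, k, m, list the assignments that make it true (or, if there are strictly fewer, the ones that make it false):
is false only for:
  a=True, k=False, m=True;
  a=True, k=True, m=False;
  a=True, k=True, m=True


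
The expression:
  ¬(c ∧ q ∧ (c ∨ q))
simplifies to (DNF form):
¬c ∨ ¬q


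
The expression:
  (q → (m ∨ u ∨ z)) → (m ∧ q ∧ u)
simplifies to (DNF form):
(m ∧ q ∧ u) ∨ (q ∧ ¬m ∧ ¬u ∧ ¬z)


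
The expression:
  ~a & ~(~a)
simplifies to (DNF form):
False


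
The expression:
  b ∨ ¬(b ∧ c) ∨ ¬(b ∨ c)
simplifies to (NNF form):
True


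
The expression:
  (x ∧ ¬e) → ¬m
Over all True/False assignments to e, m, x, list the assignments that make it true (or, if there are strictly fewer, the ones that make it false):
is false only for:
  e=False, m=True, x=True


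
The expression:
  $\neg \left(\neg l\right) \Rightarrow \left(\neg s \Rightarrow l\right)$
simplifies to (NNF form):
$\text{True}$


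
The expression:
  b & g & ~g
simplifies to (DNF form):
False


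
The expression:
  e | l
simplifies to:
e | l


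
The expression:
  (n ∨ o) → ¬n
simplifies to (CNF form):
¬n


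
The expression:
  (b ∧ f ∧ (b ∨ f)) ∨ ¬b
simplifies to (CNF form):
f ∨ ¬b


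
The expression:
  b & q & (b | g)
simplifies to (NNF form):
b & q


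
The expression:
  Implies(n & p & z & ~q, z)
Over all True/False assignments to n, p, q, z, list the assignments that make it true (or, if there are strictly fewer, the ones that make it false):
is always true.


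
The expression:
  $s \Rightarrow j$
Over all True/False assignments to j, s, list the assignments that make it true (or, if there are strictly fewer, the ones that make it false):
is false only for:
  j=False, s=True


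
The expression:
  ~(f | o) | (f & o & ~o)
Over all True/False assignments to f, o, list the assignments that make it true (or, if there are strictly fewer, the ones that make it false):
is true only for:
  f=False, o=False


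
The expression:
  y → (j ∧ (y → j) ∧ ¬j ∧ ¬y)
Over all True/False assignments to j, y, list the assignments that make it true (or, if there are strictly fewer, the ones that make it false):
is true only for:
  j=False, y=False;
  j=True, y=False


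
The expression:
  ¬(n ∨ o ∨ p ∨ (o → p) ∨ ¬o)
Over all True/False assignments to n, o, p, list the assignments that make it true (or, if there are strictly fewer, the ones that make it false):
is never true.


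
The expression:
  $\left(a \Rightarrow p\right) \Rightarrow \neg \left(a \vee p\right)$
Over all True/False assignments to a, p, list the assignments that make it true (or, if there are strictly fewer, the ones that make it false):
is true only for:
  a=False, p=False;
  a=True, p=False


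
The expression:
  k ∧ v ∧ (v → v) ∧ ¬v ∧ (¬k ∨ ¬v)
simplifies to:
False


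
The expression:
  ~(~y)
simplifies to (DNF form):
y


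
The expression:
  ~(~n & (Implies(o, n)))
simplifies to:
n | o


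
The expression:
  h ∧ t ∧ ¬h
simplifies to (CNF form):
False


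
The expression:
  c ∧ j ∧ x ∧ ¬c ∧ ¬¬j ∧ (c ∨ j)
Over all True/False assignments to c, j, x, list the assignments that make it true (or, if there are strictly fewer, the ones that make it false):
is never true.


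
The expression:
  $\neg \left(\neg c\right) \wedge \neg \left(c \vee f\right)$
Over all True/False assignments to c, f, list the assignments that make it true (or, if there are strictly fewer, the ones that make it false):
is never true.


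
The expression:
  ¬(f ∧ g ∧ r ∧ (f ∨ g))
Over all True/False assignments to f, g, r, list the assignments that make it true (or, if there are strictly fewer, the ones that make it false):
is false only for:
  f=True, g=True, r=True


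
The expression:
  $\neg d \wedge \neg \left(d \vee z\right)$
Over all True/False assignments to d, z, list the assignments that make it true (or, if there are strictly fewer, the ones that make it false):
is true only for:
  d=False, z=False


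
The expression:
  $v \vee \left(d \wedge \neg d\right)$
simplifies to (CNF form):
$v$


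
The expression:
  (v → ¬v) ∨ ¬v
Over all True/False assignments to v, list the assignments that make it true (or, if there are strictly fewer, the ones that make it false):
is true only for:
  v=False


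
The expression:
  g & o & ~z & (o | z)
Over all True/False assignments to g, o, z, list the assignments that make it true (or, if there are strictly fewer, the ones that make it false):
is true only for:
  g=True, o=True, z=False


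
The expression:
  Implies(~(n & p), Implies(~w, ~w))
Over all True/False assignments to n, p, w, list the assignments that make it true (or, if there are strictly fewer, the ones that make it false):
is always true.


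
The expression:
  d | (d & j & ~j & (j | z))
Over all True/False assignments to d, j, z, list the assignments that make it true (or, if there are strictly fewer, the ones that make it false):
is true only for:
  d=True, j=False, z=False;
  d=True, j=False, z=True;
  d=True, j=True, z=False;
  d=True, j=True, z=True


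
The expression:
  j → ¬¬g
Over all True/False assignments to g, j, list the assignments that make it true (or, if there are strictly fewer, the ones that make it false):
is false only for:
  g=False, j=True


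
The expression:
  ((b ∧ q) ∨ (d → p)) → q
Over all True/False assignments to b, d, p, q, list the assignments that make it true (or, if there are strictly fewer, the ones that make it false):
is false only for:
  b=False, d=False, p=False, q=False;
  b=False, d=False, p=True, q=False;
  b=False, d=True, p=True, q=False;
  b=True, d=False, p=False, q=False;
  b=True, d=False, p=True, q=False;
  b=True, d=True, p=True, q=False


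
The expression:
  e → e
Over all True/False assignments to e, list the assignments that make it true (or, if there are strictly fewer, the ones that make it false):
is always true.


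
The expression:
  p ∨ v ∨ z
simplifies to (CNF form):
p ∨ v ∨ z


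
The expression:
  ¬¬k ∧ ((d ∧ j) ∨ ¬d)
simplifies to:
k ∧ (j ∨ ¬d)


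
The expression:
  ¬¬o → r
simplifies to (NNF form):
r ∨ ¬o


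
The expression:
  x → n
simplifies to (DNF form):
n ∨ ¬x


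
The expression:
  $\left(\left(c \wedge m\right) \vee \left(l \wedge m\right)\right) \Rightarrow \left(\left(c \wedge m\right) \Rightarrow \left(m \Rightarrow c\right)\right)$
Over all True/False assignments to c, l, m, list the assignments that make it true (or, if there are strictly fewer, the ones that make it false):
is always true.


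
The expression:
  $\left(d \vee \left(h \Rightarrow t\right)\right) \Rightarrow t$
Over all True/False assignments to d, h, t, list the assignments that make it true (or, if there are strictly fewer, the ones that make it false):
is false only for:
  d=False, h=False, t=False;
  d=True, h=False, t=False;
  d=True, h=True, t=False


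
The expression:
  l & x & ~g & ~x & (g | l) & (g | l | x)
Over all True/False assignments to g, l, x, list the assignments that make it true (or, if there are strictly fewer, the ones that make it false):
is never true.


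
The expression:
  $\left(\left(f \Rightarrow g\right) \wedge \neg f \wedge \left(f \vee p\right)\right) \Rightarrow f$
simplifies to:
$f \vee \neg p$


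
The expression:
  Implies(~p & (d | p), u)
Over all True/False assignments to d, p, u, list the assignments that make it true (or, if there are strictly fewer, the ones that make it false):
is false only for:
  d=True, p=False, u=False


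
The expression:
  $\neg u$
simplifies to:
$\neg u$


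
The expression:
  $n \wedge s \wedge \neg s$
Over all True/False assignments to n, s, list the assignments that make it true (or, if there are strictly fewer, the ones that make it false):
is never true.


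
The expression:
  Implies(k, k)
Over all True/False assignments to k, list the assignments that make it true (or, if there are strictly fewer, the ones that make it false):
is always true.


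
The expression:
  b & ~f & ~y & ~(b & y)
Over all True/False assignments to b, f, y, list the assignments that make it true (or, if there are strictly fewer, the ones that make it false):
is true only for:
  b=True, f=False, y=False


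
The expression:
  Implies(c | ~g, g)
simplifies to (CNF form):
g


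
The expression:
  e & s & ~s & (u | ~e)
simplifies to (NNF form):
False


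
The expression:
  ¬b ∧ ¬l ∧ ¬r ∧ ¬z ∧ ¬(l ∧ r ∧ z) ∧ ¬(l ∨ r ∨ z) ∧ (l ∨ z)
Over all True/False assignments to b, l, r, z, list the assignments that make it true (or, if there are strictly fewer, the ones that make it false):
is never true.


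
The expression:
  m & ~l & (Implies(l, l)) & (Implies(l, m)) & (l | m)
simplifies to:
m & ~l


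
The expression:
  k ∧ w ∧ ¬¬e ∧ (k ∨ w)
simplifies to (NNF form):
e ∧ k ∧ w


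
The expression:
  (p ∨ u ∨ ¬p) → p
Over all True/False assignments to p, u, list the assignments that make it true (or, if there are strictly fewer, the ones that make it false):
is true only for:
  p=True, u=False;
  p=True, u=True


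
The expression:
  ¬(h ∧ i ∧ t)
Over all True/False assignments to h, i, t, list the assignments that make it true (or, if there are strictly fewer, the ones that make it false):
is false only for:
  h=True, i=True, t=True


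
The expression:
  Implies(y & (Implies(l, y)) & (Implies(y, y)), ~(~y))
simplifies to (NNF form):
True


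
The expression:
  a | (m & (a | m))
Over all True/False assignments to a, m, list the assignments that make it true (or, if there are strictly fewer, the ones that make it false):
is false only for:
  a=False, m=False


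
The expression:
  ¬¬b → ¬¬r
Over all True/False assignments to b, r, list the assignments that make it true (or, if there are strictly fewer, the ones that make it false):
is false only for:
  b=True, r=False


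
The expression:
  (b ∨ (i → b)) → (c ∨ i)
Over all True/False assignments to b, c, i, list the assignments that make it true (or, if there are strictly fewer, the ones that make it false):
is false only for:
  b=False, c=False, i=False;
  b=True, c=False, i=False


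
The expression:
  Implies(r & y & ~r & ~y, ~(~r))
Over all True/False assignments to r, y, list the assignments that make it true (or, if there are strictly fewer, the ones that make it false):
is always true.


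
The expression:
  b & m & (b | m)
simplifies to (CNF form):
b & m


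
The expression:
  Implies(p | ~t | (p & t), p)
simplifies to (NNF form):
p | t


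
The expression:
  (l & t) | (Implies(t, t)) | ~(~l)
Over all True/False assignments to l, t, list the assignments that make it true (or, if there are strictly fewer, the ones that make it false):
is always true.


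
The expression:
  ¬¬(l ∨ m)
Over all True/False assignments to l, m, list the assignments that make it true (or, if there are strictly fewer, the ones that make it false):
is false only for:
  l=False, m=False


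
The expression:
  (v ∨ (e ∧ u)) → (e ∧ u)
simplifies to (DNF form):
(e ∧ u) ∨ ¬v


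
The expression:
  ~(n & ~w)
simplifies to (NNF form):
w | ~n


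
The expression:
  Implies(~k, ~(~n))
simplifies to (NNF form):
k | n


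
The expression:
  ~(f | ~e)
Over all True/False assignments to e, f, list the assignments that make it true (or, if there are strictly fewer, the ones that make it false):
is true only for:
  e=True, f=False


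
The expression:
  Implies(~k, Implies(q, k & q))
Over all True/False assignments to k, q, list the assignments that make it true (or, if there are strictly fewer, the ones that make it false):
is false only for:
  k=False, q=True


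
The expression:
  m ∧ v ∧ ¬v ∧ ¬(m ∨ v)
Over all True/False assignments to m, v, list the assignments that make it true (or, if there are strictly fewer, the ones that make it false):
is never true.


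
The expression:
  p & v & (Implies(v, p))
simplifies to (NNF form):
p & v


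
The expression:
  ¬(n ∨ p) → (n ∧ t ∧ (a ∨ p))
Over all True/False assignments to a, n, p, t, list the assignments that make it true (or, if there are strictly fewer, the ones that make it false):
is false only for:
  a=False, n=False, p=False, t=False;
  a=False, n=False, p=False, t=True;
  a=True, n=False, p=False, t=False;
  a=True, n=False, p=False, t=True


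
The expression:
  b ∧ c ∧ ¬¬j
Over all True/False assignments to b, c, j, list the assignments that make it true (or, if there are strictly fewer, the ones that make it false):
is true only for:
  b=True, c=True, j=True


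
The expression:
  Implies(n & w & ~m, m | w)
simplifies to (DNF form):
True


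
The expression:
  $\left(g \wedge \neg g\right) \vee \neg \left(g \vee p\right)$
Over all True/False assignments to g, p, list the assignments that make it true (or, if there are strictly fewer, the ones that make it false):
is true only for:
  g=False, p=False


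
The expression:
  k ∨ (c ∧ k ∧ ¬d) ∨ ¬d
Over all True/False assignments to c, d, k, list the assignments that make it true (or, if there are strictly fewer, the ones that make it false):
is false only for:
  c=False, d=True, k=False;
  c=True, d=True, k=False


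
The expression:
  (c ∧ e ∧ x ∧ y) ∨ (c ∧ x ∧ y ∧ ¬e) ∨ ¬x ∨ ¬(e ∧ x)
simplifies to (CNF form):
(c ∨ ¬e ∨ ¬x) ∧ (y ∨ ¬e ∨ ¬x)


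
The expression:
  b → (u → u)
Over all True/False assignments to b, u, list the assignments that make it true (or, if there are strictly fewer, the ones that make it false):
is always true.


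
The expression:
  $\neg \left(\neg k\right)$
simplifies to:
$k$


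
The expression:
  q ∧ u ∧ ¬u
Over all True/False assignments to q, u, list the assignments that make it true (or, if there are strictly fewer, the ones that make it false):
is never true.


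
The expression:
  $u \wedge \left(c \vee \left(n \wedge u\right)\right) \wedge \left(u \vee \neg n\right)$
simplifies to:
$u \wedge \left(c \vee n\right)$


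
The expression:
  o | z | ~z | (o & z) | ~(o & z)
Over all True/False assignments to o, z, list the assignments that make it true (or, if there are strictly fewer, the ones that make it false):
is always true.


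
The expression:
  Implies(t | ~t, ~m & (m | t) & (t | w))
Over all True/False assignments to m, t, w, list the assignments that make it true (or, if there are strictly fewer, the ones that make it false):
is true only for:
  m=False, t=True, w=False;
  m=False, t=True, w=True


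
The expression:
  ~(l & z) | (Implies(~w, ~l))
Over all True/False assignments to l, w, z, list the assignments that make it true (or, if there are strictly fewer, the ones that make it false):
is false only for:
  l=True, w=False, z=True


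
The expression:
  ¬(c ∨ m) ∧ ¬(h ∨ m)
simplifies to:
¬c ∧ ¬h ∧ ¬m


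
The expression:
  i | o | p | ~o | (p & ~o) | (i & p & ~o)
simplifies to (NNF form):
True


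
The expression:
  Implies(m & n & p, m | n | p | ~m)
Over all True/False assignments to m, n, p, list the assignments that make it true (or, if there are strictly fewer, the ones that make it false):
is always true.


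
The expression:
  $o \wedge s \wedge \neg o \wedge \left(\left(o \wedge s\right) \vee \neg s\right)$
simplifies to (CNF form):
$\text{False}$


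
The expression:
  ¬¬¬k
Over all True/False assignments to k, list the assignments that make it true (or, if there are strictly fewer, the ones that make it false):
is true only for:
  k=False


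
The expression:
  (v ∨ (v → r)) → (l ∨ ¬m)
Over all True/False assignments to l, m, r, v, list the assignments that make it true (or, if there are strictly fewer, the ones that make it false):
is false only for:
  l=False, m=True, r=False, v=False;
  l=False, m=True, r=False, v=True;
  l=False, m=True, r=True, v=False;
  l=False, m=True, r=True, v=True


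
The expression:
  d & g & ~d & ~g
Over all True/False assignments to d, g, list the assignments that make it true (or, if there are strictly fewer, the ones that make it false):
is never true.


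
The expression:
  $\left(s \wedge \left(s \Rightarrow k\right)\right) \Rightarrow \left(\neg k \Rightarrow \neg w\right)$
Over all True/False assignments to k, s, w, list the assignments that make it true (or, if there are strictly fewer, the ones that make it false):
is always true.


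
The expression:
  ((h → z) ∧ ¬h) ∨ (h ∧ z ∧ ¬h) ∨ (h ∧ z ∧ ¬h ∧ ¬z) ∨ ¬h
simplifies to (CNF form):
¬h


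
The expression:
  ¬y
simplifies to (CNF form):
¬y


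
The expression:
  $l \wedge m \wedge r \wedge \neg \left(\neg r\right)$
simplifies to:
$l \wedge m \wedge r$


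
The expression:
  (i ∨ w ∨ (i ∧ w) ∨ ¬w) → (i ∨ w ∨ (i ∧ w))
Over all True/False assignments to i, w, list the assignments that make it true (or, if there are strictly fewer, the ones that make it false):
is false only for:
  i=False, w=False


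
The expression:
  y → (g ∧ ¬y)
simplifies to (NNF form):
¬y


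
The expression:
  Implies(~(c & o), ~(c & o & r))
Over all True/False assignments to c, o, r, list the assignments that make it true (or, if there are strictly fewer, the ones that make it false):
is always true.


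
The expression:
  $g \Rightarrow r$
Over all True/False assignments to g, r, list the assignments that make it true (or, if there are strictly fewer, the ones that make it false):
is false only for:
  g=True, r=False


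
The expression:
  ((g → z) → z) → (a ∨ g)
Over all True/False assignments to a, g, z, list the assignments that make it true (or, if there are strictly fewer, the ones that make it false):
is false only for:
  a=False, g=False, z=True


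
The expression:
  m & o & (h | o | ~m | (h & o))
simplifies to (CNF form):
m & o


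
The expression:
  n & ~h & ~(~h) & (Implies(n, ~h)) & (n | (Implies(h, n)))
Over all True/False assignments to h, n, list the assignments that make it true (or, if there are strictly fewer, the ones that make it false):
is never true.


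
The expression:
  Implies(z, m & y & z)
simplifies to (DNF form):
~z | (m & y)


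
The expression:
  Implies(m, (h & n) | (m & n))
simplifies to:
n | ~m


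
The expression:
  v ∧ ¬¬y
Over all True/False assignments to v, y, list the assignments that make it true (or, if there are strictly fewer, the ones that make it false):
is true only for:
  v=True, y=True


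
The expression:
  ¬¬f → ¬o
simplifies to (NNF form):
¬f ∨ ¬o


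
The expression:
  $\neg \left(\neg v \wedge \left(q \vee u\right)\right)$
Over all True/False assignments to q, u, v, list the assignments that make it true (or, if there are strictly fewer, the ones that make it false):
is false only for:
  q=False, u=True, v=False;
  q=True, u=False, v=False;
  q=True, u=True, v=False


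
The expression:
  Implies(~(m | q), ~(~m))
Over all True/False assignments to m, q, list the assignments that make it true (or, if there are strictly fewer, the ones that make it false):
is false only for:
  m=False, q=False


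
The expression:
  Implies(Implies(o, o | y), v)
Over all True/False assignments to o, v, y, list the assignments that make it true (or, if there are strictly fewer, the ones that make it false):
is true only for:
  o=False, v=True, y=False;
  o=False, v=True, y=True;
  o=True, v=True, y=False;
  o=True, v=True, y=True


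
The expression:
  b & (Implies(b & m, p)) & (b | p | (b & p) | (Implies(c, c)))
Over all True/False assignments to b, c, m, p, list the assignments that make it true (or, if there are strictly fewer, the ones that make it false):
is true only for:
  b=True, c=False, m=False, p=False;
  b=True, c=False, m=False, p=True;
  b=True, c=False, m=True, p=True;
  b=True, c=True, m=False, p=False;
  b=True, c=True, m=False, p=True;
  b=True, c=True, m=True, p=True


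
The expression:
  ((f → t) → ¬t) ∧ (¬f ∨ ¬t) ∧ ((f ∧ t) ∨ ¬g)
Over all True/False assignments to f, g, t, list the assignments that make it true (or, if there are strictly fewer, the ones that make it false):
is true only for:
  f=False, g=False, t=False;
  f=True, g=False, t=False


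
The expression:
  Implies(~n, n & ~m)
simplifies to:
n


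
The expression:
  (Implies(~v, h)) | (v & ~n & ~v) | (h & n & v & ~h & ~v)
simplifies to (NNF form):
h | v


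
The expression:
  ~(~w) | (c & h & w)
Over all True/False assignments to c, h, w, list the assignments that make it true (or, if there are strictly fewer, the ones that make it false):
is true only for:
  c=False, h=False, w=True;
  c=False, h=True, w=True;
  c=True, h=False, w=True;
  c=True, h=True, w=True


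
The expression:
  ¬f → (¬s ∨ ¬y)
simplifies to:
f ∨ ¬s ∨ ¬y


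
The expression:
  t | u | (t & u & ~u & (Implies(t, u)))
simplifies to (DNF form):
t | u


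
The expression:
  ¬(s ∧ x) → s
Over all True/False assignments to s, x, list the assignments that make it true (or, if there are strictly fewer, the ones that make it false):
is true only for:
  s=True, x=False;
  s=True, x=True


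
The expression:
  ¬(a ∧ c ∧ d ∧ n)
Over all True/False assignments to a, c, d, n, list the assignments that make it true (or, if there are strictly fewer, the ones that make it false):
is false only for:
  a=True, c=True, d=True, n=True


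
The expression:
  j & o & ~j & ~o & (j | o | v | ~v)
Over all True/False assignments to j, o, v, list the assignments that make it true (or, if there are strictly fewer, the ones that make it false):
is never true.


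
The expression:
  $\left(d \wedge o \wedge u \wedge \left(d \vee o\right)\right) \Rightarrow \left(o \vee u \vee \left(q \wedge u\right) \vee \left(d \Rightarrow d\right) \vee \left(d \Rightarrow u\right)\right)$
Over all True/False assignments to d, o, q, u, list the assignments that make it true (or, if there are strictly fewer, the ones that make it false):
is always true.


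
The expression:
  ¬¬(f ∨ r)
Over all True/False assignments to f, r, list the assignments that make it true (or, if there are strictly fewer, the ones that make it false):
is false only for:
  f=False, r=False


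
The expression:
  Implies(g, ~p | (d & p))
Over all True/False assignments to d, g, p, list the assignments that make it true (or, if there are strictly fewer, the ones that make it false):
is false only for:
  d=False, g=True, p=True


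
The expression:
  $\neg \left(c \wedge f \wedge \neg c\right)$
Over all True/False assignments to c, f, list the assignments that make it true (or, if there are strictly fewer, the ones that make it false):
is always true.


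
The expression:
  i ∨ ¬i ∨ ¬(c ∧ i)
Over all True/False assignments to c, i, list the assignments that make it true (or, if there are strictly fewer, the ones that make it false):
is always true.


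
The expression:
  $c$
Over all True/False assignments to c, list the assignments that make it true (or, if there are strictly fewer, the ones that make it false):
is true only for:
  c=True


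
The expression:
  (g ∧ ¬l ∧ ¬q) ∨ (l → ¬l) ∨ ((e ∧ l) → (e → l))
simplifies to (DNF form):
True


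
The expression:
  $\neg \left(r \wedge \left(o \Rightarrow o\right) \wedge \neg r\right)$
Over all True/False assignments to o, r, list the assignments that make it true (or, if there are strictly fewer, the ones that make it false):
is always true.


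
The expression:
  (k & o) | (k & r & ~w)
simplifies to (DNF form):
(k & o) | (k & r & ~w)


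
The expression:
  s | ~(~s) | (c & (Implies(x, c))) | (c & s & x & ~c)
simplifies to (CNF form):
c | s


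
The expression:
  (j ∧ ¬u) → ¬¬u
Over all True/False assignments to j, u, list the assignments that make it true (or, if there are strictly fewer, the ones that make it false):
is false only for:
  j=True, u=False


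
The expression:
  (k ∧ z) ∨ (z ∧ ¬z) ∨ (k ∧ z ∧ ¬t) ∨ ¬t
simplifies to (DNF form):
(k ∧ z) ∨ ¬t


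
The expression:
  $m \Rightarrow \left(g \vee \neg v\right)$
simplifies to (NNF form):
$g \vee \neg m \vee \neg v$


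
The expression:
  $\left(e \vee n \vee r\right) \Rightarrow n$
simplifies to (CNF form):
$\left(n \vee \neg e\right) \wedge \left(n \vee \neg r\right)$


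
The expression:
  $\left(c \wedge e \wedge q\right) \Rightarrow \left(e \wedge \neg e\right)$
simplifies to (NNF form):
$\neg c \vee \neg e \vee \neg q$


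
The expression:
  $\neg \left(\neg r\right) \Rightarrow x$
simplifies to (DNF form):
$x \vee \neg r$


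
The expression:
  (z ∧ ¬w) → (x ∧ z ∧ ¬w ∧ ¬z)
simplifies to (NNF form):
w ∨ ¬z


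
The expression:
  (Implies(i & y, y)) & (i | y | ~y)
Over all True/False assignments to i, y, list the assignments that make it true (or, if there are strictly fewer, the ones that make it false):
is always true.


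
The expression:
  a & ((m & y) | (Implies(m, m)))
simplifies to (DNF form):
a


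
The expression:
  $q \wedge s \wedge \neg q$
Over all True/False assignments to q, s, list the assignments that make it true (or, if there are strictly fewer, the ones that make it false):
is never true.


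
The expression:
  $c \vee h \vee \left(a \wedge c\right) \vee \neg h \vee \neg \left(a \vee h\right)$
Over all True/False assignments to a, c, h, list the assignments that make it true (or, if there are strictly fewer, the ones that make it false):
is always true.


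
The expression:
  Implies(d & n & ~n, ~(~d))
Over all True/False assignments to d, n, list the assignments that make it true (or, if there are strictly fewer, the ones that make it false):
is always true.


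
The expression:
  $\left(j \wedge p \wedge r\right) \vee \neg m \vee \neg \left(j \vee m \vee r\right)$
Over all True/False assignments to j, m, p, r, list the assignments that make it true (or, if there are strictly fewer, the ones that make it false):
is false only for:
  j=False, m=True, p=False, r=False;
  j=False, m=True, p=False, r=True;
  j=False, m=True, p=True, r=False;
  j=False, m=True, p=True, r=True;
  j=True, m=True, p=False, r=False;
  j=True, m=True, p=False, r=True;
  j=True, m=True, p=True, r=False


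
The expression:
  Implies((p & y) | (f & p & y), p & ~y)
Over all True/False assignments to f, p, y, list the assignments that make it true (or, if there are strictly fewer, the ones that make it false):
is false only for:
  f=False, p=True, y=True;
  f=True, p=True, y=True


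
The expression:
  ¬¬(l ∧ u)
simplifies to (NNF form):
l ∧ u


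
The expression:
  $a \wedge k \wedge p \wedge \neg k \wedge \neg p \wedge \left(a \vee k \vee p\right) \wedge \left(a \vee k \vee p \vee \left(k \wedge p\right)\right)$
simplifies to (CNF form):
$\text{False}$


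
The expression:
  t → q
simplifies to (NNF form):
q ∨ ¬t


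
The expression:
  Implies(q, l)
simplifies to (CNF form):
l | ~q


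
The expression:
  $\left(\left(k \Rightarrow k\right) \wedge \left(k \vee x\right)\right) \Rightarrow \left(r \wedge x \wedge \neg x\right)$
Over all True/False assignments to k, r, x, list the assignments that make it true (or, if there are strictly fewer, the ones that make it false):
is true only for:
  k=False, r=False, x=False;
  k=False, r=True, x=False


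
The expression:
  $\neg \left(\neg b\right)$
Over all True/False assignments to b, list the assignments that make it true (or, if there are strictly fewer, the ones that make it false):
is true only for:
  b=True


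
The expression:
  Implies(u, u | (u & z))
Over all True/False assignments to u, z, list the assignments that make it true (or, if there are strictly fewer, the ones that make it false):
is always true.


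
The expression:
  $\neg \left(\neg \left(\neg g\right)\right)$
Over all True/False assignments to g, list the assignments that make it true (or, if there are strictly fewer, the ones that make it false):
is true only for:
  g=False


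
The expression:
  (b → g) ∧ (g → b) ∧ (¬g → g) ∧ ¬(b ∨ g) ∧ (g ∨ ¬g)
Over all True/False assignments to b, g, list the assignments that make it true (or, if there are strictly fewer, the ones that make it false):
is never true.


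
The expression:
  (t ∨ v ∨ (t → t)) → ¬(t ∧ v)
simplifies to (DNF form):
¬t ∨ ¬v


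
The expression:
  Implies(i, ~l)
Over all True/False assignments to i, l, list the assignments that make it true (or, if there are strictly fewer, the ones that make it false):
is false only for:
  i=True, l=True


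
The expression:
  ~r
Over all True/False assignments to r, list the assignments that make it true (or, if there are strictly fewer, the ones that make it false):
is true only for:
  r=False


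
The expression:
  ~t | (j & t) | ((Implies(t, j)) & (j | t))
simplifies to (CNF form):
j | ~t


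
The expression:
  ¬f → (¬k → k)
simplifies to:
f ∨ k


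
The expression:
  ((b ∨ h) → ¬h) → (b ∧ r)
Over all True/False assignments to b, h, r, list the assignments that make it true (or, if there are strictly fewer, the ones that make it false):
is false only for:
  b=False, h=False, r=False;
  b=False, h=False, r=True;
  b=True, h=False, r=False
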